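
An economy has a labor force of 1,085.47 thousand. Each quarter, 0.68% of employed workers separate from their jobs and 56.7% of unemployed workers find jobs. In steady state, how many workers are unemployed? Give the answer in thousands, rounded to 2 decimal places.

Steady-state unemployment rate u* = s/(s+f) = 0.68/(0.68+56.7) = 0.011851.
Unemployed = u* × labor force = 0.011851 × 1,085.47 ≈ 12.86 thousand.

About 12.86 thousand are unemployed in steady state.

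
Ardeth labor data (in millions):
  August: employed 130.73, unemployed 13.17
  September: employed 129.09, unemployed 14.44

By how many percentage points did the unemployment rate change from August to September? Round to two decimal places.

The unemployment rate changed by +0.91 percentage points.

August: labor force = 130.73 + 13.17 = 143.90; u = 13.17/143.90 = 9.15%.
September: labor force = 129.09 + 14.44 = 143.53; u = 14.44/143.53 = 10.06%.
Change = 10.06% − 9.15% = +0.91 pp.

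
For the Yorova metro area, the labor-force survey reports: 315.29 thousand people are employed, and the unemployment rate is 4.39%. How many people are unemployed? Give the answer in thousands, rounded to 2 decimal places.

About 14.48 thousand are unemployed.

Let U be the number unemployed. The labor force is E + U, and U/(E+U) = 0.0439.
So U = 0.0439 × 315.29 / (1 − 0.0439) = 13.8412 / 0.9561 ≈ 14.48 thousand.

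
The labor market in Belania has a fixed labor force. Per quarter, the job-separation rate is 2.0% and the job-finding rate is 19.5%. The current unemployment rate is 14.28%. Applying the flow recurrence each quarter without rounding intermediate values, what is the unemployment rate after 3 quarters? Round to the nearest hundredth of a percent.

Unemployment rate after three quarters ≈ 11.71%.

With a fixed labor force, u_{t+1} = u_t + s·(1−u_t) − f·u_t = u_t·(1−s−f) + s.
Here 1−s−f = 0.785 and s = 0.020.
u_1 = 0.142800 × 0.785 + 0.020 = 0.132098.
u_2 = 0.132098 × 0.785 + 0.020 = 0.123697.
u_3 = 0.123697 × 0.785 + 0.020 = 0.117102.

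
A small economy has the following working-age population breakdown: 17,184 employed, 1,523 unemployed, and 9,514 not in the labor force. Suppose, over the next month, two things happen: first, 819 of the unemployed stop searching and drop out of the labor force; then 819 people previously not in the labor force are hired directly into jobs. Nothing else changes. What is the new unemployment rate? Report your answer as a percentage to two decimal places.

Initially, labor force = 17,184 + 1,523 = 18,707, so u = 1,523/18,707 = 8.14%.
After the first change, unemployed and labor force both fall by 819 → E = 17,184, U = 704, labor force = 17,888.
After the second change, employed and labor force both rise by 819; unemployed unchanged → E = 18,003, U = 704, labor force = 18,707.
New unemployment rate = 704 / 18,707 = 3.76%.

New unemployment rate ≈ 3.76%.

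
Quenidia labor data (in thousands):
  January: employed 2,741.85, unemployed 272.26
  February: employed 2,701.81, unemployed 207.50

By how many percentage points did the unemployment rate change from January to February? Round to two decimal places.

January: labor force = 2,741.85 + 272.26 = 3,014.11; u = 272.26/3,014.11 = 9.03%.
February: labor force = 2,701.81 + 207.50 = 2,909.31; u = 207.50/2,909.31 = 7.13%.
Change = 7.13% − 9.03% = −1.90 pp.

The unemployment rate changed by −1.90 percentage points.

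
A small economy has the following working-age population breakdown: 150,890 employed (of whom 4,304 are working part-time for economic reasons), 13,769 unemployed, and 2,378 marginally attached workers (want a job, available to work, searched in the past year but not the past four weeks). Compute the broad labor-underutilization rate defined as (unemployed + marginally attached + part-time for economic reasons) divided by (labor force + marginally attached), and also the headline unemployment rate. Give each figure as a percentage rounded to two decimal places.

Labor force = 150,890 + 13,769 = 164,659.
Numerator = 13,769 + 2,378 + 4,304 = 20,451.
Denominator = 164,659 + 2,378 = 167,037.
Broad rate = 20,451 / 167,037 = 12.24%.
Headline unemployment rate = 13,769 / 164,659 = 8.36%.

Broad underutilization rate ≈ 12.24%; headline unemployment rate ≈ 8.36%.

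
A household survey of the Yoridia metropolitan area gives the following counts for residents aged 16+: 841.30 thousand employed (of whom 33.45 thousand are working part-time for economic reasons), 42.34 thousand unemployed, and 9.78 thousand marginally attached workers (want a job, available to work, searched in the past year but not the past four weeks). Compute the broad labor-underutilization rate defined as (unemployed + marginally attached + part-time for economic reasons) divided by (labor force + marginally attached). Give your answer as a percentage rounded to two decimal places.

Broad underutilization rate ≈ 9.58%.

Labor force = 841.30 + 42.34 = 883.64 thousand.
Numerator = 42.34 + 9.78 + 33.45 = 85.57 thousand.
Denominator = 883.64 + 9.78 = 893.42 thousand.
Broad rate = 85.57 / 893.42 = 9.58%.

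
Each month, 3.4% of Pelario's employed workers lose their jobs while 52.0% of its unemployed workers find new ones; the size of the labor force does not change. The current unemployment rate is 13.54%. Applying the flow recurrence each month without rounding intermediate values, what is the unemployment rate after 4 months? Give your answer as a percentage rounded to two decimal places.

Unemployment rate after four months ≈ 6.43%.

With a fixed labor force, u_{t+1} = u_t + s·(1−u_t) − f·u_t = u_t·(1−s−f) + s.
Here 1−s−f = 0.446 and s = 0.034.
u_1 = 0.135400 × 0.446 + 0.034 = 0.094388.
u_2 = 0.094388 × 0.446 + 0.034 = 0.076097.
u_3 = 0.076097 × 0.446 + 0.034 = 0.067939.
u_4 = 0.067939 × 0.446 + 0.034 = 0.064301.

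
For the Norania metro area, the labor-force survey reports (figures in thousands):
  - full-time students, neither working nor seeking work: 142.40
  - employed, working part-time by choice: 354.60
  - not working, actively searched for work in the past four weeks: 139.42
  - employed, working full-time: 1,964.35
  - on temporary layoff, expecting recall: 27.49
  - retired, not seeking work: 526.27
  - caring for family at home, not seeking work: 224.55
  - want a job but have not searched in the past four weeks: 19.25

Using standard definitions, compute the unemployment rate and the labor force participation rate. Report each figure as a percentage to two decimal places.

Employed = 354.60 + 1,964.35 = 2,318.95 thousand.
Unemployed = 139.42 + 27.49 = 166.91 thousand (jobless and actively searching, or on temporary layoff).
Labor force = 2,318.95 + 166.91 = 2,485.86 thousand.
Not in labor force = 142.40 + 526.27 + 224.55 + 19.25 = 912.47 thousand (those not working and not actively searching are outside the labor force — including those who want a job but have given up searching).
Civilian working-age population = 2,485.86 + 912.47 = 3,398.33 thousand.
Unemployment rate = 166.91 / 2,485.86 = 6.71%.
Labor force participation rate = 2,485.86 / 3,398.33 = 73.15%.

Unemployment rate ≈ 6.71%; labor force participation rate ≈ 73.15%.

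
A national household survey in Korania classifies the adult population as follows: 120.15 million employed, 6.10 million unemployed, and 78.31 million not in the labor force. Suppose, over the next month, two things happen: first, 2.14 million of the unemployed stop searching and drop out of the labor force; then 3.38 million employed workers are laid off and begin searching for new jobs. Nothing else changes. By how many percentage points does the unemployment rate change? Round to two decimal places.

The unemployment rate changes by +1.08 percentage points.

Initially, labor force = 120.15 + 6.10 = 126.25 million, so u = 6.10/126.25 = 4.83%.
After the first change, unemployed and labor force both fall by 2.14 → E = 120.15, U = 3.96, labor force = 124.11 million.
After the second change, employed falls and unemployed rises by 3.38; labor force unchanged → E = 116.77, U = 7.34, labor force = 124.11 million.
New unemployment rate = 7.34 / 124.11 = 5.91%.
Change = 5.91% − 4.83% = +1.08 percentage points.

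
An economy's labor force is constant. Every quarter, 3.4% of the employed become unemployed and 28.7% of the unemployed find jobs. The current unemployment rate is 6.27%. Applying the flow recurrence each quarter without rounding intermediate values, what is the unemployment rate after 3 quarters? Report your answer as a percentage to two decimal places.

Unemployment rate after three quarters ≈ 9.24%.

With a fixed labor force, u_{t+1} = u_t + s·(1−u_t) − f·u_t = u_t·(1−s−f) + s.
Here 1−s−f = 0.679 and s = 0.034.
u_1 = 0.062700 × 0.679 + 0.034 = 0.076573.
u_2 = 0.076573 × 0.679 + 0.034 = 0.085993.
u_3 = 0.085993 × 0.679 + 0.034 = 0.092389.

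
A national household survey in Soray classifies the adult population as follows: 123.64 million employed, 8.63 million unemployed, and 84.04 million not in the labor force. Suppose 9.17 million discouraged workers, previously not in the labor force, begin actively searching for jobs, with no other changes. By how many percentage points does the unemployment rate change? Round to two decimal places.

The unemployment rate changes by +6.06 percentage points.

Initially, labor force = 123.64 + 8.63 = 132.27 million, so u = 8.63/132.27 = 6.52%.
After the change, unemployed and labor force both rise by 9.17 → E = 123.64, U = 17.80, labor force = 141.44 million.
New unemployment rate = 17.80 / 141.44 = 12.58%.
Change = 12.58% − 6.52% = +6.06 percentage points.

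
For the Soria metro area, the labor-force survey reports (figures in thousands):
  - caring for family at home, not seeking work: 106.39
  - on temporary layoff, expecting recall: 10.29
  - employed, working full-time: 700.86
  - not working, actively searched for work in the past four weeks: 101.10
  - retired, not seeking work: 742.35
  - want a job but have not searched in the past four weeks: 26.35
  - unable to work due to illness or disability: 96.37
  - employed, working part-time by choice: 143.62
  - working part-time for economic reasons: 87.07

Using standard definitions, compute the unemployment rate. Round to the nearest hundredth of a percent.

Employed = 700.86 + 143.62 + 87.07 = 931.55 thousand (anyone who worked, including part-time for economic reasons, counts as employed).
Unemployed = 10.29 + 101.10 = 111.39 thousand (jobless and actively searching, or on temporary layoff).
Labor force = 931.55 + 111.39 = 1,042.94 thousand.
Unemployment rate = 111.39 / 1,042.94 = 10.68%.

Unemployment rate ≈ 10.68%.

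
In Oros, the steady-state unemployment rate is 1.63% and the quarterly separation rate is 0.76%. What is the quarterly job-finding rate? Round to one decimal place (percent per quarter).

From u* = s/(s+f): f = s·(1−u)/u.
f = 0.76 × (1 − 0.0163) / 0.0163 = 0.7476 / 0.0163 ≈ 45.9% per quarter.

Job-finding rate ≈ 45.9% per quarter.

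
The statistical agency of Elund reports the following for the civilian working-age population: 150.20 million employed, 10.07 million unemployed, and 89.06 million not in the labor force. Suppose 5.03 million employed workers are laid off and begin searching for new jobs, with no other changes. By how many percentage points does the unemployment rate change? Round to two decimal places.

The unemployment rate changes by +3.14 percentage points.

Initially, labor force = 150.20 + 10.07 = 160.27 million, so u = 10.07/160.27 = 6.28%.
After the change, employed falls and unemployed rises by 5.03; labor force unchanged → E = 145.17, U = 15.10, labor force = 160.27 million.
New unemployment rate = 15.10 / 160.27 = 9.42%.
Change = 9.42% − 6.28% = +3.14 percentage points.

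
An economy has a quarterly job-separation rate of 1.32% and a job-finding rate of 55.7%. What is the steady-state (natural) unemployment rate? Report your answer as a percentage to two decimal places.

Steady-state unemployment rate ≈ 2.31%.

At steady state the flows balance: s·E = f·U, so U/(E+U) = s/(s+f).
u* = 1.32 / (1.32 + 55.7) = 1.32 / 57.02 = 2.31%.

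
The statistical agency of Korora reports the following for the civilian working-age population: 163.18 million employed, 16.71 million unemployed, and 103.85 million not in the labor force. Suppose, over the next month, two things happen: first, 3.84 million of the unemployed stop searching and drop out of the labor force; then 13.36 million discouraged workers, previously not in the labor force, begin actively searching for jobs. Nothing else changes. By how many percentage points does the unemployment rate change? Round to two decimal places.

The unemployment rate changes by +4.56 percentage points.

Initially, labor force = 163.18 + 16.71 = 179.89 million, so u = 16.71/179.89 = 9.29%.
After the first change, unemployed and labor force both fall by 3.84 → E = 163.18, U = 12.87, labor force = 176.05 million.
After the second change, unemployed and labor force both rise by 13.36 → E = 163.18, U = 26.23, labor force = 189.41 million.
New unemployment rate = 26.23 / 189.41 = 13.85%.
Change = 13.85% − 9.29% = +4.56 percentage points.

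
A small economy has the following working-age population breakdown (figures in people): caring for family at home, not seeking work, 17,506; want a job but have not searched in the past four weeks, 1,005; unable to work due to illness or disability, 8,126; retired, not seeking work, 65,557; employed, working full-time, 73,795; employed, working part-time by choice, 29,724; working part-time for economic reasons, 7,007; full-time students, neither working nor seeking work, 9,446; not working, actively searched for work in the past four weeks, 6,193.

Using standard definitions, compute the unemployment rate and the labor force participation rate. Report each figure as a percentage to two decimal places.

Employed = 73,795 + 29,724 + 7,007 = 110,526 (anyone who worked, including part-time for economic reasons, counts as employed).
Unemployed = 6,193.
Labor force = 110,526 + 6,193 = 116,719.
Not in labor force = 17,506 + 1,005 + 8,126 + 65,557 + 9,446 = 101,640 (those not working and not actively searching are outside the labor force — including those who want a job but have given up searching).
Civilian working-age population = 116,719 + 101,640 = 218,359.
Unemployment rate = 6,193 / 116,719 = 5.31%.
Labor force participation rate = 116,719 / 218,359 = 53.45%.

Unemployment rate ≈ 5.31%; labor force participation rate ≈ 53.45%.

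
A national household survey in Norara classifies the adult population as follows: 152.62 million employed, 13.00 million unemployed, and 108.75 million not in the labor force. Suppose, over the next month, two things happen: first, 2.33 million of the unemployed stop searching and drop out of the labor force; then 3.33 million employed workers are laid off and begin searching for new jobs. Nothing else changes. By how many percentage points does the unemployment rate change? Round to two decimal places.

Initially, labor force = 152.62 + 13.00 = 165.62 million, so u = 13.00/165.62 = 7.85%.
After the first change, unemployed and labor force both fall by 2.33 → E = 152.62, U = 10.67, labor force = 163.29 million.
After the second change, employed falls and unemployed rises by 3.33; labor force unchanged → E = 149.29, U = 14.00, labor force = 163.29 million.
New unemployment rate = 14.00 / 163.29 = 8.57%.
Change = 8.57% − 7.85% = +0.72 percentage points.

The unemployment rate changes by +0.72 percentage points.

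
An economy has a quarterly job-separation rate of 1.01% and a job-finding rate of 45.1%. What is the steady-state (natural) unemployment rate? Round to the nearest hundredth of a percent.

Steady-state unemployment rate ≈ 2.19%.

At steady state the flows balance: s·E = f·U, so U/(E+U) = s/(s+f).
u* = 1.01 / (1.01 + 45.1) = 1.01 / 46.11 = 2.19%.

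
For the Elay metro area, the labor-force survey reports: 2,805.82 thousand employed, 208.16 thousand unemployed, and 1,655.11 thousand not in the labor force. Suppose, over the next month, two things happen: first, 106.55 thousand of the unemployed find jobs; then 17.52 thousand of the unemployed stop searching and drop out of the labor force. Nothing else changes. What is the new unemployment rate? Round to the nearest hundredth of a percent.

New unemployment rate ≈ 2.81%.

Initially, labor force = 2,805.82 + 208.16 = 3,013.98 thousand, so u = 208.16/3,013.98 = 6.91%.
After the first change, unemployed falls and employed rises by 106.55; labor force unchanged → E = 2,912.37, U = 101.61, labor force = 3,013.98 thousand.
After the second change, unemployed and labor force both fall by 17.52 → E = 2,912.37, U = 84.09, labor force = 2,996.46 thousand.
New unemployment rate = 84.09 / 2,996.46 = 2.81%.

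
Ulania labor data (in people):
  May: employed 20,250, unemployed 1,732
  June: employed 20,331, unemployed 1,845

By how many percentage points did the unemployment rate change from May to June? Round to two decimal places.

The unemployment rate changed by +0.44 percentage points.

May: labor force = 20,250 + 1,732 = 21,982; u = 1,732/21,982 = 7.88%.
June: labor force = 20,331 + 1,845 = 22,176; u = 1,845/22,176 = 8.32%.
Change = 8.32% − 7.88% = +0.44 pp.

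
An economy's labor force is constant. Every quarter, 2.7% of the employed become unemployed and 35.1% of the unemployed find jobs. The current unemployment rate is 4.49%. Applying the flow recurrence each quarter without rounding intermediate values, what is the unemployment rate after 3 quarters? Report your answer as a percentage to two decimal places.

With a fixed labor force, u_{t+1} = u_t + s·(1−u_t) − f·u_t = u_t·(1−s−f) + s.
Here 1−s−f = 0.622 and s = 0.027.
u_1 = 0.044900 × 0.622 + 0.027 = 0.054928.
u_2 = 0.054928 × 0.622 + 0.027 = 0.061165.
u_3 = 0.061165 × 0.622 + 0.027 = 0.065045.

Unemployment rate after three quarters ≈ 6.50%.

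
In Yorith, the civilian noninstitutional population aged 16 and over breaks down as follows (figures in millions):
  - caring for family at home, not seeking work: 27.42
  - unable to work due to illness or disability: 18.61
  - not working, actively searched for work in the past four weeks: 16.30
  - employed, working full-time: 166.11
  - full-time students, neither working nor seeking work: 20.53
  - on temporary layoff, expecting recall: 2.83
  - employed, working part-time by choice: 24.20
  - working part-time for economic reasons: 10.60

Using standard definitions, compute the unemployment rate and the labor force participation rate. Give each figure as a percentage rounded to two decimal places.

Employed = 166.11 + 24.20 + 10.60 = 200.91 million (anyone who worked, including part-time for economic reasons, counts as employed).
Unemployed = 16.30 + 2.83 = 19.13 million (jobless and actively searching, or on temporary layoff).
Labor force = 200.91 + 19.13 = 220.04 million.
Not in labor force = 27.42 + 18.61 + 20.53 = 66.56 million (those not working and not actively searching are outside the labor force).
Civilian working-age population = 220.04 + 66.56 = 286.60 million.
Unemployment rate = 19.13 / 220.04 = 8.69%.
Labor force participation rate = 220.04 / 286.60 = 76.78%.

Unemployment rate ≈ 8.69%; labor force participation rate ≈ 76.78%.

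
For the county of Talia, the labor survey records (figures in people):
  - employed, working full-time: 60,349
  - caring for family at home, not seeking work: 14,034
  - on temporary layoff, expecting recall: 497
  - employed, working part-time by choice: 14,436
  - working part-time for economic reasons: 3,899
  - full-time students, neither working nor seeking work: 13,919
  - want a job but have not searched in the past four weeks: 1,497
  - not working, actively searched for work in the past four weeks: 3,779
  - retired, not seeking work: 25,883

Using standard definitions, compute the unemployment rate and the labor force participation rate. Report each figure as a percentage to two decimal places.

Employed = 60,349 + 14,436 + 3,899 = 78,684 (anyone who worked, including part-time for economic reasons, counts as employed).
Unemployed = 497 + 3,779 = 4,276 (jobless and actively searching, or on temporary layoff).
Labor force = 78,684 + 4,276 = 82,960.
Not in labor force = 14,034 + 13,919 + 1,497 + 25,883 = 55,333 (those not working and not actively searching are outside the labor force — including those who want a job but have given up searching).
Civilian working-age population = 82,960 + 55,333 = 138,293.
Unemployment rate = 4,276 / 82,960 = 5.15%.
Labor force participation rate = 82,960 / 138,293 = 59.99%.

Unemployment rate ≈ 5.15%; labor force participation rate ≈ 59.99%.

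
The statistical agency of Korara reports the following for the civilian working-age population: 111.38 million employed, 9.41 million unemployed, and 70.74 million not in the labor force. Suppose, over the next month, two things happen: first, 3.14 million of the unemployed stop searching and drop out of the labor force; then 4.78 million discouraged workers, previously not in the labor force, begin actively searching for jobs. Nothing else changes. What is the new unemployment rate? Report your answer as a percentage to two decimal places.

Initially, labor force = 111.38 + 9.41 = 120.79 million, so u = 9.41/120.79 = 7.79%.
After the first change, unemployed and labor force both fall by 3.14 → E = 111.38, U = 6.27, labor force = 117.65 million.
After the second change, unemployed and labor force both rise by 4.78 → E = 111.38, U = 11.05, labor force = 122.43 million.
New unemployment rate = 11.05 / 122.43 = 9.03%.

New unemployment rate ≈ 9.03%.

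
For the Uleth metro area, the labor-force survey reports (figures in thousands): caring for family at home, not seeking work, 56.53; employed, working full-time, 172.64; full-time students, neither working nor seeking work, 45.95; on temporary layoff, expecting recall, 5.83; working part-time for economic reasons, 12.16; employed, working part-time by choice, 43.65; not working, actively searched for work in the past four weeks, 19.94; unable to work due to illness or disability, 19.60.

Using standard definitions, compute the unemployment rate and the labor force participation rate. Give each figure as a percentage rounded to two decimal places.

Unemployment rate ≈ 10.14%; labor force participation rate ≈ 67.56%.

Employed = 172.64 + 12.16 + 43.65 = 228.45 thousand (anyone who worked, including part-time for economic reasons, counts as employed).
Unemployed = 5.83 + 19.94 = 25.77 thousand (jobless and actively searching, or on temporary layoff).
Labor force = 228.45 + 25.77 = 254.22 thousand.
Not in labor force = 56.53 + 45.95 + 19.60 = 122.08 thousand (those not working and not actively searching are outside the labor force).
Civilian working-age population = 254.22 + 122.08 = 376.30 thousand.
Unemployment rate = 25.77 / 254.22 = 10.14%.
Labor force participation rate = 254.22 / 376.30 = 67.56%.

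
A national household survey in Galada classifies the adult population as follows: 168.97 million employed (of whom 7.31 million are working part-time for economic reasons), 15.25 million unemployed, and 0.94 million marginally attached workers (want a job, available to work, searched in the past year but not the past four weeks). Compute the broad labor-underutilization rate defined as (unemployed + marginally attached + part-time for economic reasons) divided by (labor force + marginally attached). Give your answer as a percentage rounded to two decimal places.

Broad underutilization rate ≈ 12.69%.

Labor force = 168.97 + 15.25 = 184.22 million.
Numerator = 15.25 + 0.94 + 7.31 = 23.50 million.
Denominator = 184.22 + 0.94 = 185.16 million.
Broad rate = 23.50 / 185.16 = 12.69%.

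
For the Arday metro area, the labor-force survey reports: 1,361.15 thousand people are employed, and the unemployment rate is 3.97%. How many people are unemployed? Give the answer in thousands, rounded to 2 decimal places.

About 56.27 thousand are unemployed.

Let U be the number unemployed. The labor force is E + U, and U/(E+U) = 0.0397.
So U = 0.0397 × 1,361.15 / (1 − 0.0397) = 54.0377 / 0.9603 ≈ 56.27 thousand.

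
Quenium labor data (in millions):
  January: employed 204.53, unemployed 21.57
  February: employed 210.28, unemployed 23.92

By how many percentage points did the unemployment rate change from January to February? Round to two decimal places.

January: labor force = 204.53 + 21.57 = 226.10; u = 21.57/226.10 = 9.54%.
February: labor force = 210.28 + 23.92 = 234.20; u = 23.92/234.20 = 10.21%.
Change = 10.21% − 9.54% = +0.67 pp.

The unemployment rate changed by +0.67 percentage points.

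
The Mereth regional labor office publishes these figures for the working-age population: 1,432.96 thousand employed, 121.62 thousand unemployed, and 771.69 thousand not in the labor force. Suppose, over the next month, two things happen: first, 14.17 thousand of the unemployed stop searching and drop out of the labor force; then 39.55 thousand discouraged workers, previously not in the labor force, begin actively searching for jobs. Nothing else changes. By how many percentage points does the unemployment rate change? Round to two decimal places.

Initially, labor force = 1,432.96 + 121.62 = 1,554.58 thousand, so u = 121.62/1,554.58 = 7.82%.
After the first change, unemployed and labor force both fall by 14.17 → E = 1,432.96, U = 107.45, labor force = 1,540.41 thousand.
After the second change, unemployed and labor force both rise by 39.55 → E = 1,432.96, U = 147.00, labor force = 1,579.96 thousand.
New unemployment rate = 147.00 / 1,579.96 = 9.30%.
Change = 9.30% − 7.82% = +1.48 percentage points.

The unemployment rate changes by +1.48 percentage points.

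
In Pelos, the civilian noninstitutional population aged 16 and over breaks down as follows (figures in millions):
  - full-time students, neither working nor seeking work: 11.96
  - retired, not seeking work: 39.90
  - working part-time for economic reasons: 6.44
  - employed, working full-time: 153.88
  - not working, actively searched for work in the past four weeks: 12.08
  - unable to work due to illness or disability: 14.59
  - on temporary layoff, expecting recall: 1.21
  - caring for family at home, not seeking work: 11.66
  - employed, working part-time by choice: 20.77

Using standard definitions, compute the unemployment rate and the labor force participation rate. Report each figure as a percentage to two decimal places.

Employed = 6.44 + 153.88 + 20.77 = 181.09 million (anyone who worked, including part-time for economic reasons, counts as employed).
Unemployed = 12.08 + 1.21 = 13.29 million (jobless and actively searching, or on temporary layoff).
Labor force = 181.09 + 13.29 = 194.38 million.
Not in labor force = 11.96 + 39.90 + 14.59 + 11.66 = 78.11 million (those not working and not actively searching are outside the labor force).
Civilian working-age population = 194.38 + 78.11 = 272.49 million.
Unemployment rate = 13.29 / 194.38 = 6.84%.
Labor force participation rate = 194.38 / 272.49 = 71.33%.

Unemployment rate ≈ 6.84%; labor force participation rate ≈ 71.33%.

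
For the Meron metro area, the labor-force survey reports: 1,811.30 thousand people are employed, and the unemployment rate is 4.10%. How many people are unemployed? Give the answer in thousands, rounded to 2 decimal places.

About 77.44 thousand are unemployed.

Let U be the number unemployed. The labor force is E + U, and U/(E+U) = 0.0410.
So U = 0.0410 × 1,811.30 / (1 − 0.0410) = 74.2633 / 0.9590 ≈ 77.44 thousand.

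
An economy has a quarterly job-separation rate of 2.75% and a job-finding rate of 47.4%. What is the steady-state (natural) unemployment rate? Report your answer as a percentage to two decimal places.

At steady state the flows balance: s·E = f·U, so U/(E+U) = s/(s+f).
u* = 2.75 / (2.75 + 47.4) = 2.75 / 50.15 = 5.48%.

Steady-state unemployment rate ≈ 5.48%.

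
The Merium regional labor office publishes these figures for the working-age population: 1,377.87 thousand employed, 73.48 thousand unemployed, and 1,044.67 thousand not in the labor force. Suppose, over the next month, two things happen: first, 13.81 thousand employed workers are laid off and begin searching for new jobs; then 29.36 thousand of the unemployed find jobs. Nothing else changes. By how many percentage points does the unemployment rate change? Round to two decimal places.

Initially, labor force = 1,377.87 + 73.48 = 1,451.35 thousand, so u = 73.48/1,451.35 = 5.06%.
After the first change, employed falls and unemployed rises by 13.81; labor force unchanged → E = 1,364.06, U = 87.29, labor force = 1,451.35 thousand.
After the second change, unemployed falls and employed rises by 29.36; labor force unchanged → E = 1,393.42, U = 57.93, labor force = 1,451.35 thousand.
New unemployment rate = 57.93 / 1,451.35 = 3.99%.
Change = 3.99% − 5.06% = −1.07 percentage points.

The unemployment rate changes by −1.07 percentage points.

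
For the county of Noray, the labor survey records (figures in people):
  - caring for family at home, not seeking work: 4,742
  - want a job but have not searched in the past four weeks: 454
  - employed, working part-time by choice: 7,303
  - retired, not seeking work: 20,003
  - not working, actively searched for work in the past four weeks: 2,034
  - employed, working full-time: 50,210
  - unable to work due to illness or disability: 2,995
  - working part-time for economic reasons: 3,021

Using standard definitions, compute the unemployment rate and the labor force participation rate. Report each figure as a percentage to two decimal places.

Unemployment rate ≈ 3.25%; labor force participation rate ≈ 68.94%.

Employed = 7,303 + 50,210 + 3,021 = 60,534 (anyone who worked, including part-time for economic reasons, counts as employed).
Unemployed = 2,034.
Labor force = 60,534 + 2,034 = 62,568.
Not in labor force = 4,742 + 454 + 20,003 + 2,995 = 28,194 (those not working and not actively searching are outside the labor force — including those who want a job but have given up searching).
Civilian working-age population = 62,568 + 28,194 = 90,762.
Unemployment rate = 2,034 / 62,568 = 3.25%.
Labor force participation rate = 62,568 / 90,762 = 68.94%.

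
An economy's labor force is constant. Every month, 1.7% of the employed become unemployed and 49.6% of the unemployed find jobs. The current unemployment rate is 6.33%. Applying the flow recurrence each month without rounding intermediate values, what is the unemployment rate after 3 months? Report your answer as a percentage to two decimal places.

With a fixed labor force, u_{t+1} = u_t + s·(1−u_t) − f·u_t = u_t·(1−s−f) + s.
Here 1−s−f = 0.487 and s = 0.017.
u_1 = 0.063300 × 0.487 + 0.017 = 0.047827.
u_2 = 0.047827 × 0.487 + 0.017 = 0.040292.
u_3 = 0.040292 × 0.487 + 0.017 = 0.036622.

Unemployment rate after three months ≈ 3.66%.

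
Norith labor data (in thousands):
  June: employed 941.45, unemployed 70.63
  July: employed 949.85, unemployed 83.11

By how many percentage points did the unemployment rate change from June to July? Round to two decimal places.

June: labor force = 941.45 + 70.63 = 1,012.08; u = 70.63/1,012.08 = 6.98%.
July: labor force = 949.85 + 83.11 = 1,032.96; u = 83.11/1,032.96 = 8.05%.
Change = 8.05% − 6.98% = +1.07 pp.

The unemployment rate changed by +1.07 percentage points.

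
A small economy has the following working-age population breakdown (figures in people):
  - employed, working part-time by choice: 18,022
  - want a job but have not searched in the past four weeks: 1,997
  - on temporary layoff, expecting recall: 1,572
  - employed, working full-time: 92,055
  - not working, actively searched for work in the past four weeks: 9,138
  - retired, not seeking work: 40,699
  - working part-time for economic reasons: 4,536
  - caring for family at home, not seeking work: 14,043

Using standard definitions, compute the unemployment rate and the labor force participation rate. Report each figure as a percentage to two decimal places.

Unemployment rate ≈ 8.55%; labor force participation rate ≈ 68.84%.

Employed = 18,022 + 92,055 + 4,536 = 114,613 (anyone who worked, including part-time for economic reasons, counts as employed).
Unemployed = 1,572 + 9,138 = 10,710 (jobless and actively searching, or on temporary layoff).
Labor force = 114,613 + 10,710 = 125,323.
Not in labor force = 1,997 + 40,699 + 14,043 = 56,739 (those not working and not actively searching are outside the labor force — including those who want a job but have given up searching).
Civilian working-age population = 125,323 + 56,739 = 182,062.
Unemployment rate = 10,710 / 125,323 = 8.55%.
Labor force participation rate = 125,323 / 182,062 = 68.84%.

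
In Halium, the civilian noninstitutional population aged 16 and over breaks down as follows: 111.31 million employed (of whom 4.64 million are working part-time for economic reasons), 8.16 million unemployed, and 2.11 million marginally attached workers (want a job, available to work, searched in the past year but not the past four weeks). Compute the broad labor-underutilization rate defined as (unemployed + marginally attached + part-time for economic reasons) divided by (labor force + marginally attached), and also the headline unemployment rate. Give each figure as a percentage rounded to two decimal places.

Labor force = 111.31 + 8.16 = 119.47 million.
Numerator = 8.16 + 2.11 + 4.64 = 14.91 million.
Denominator = 119.47 + 2.11 = 121.58 million.
Broad rate = 14.91 / 121.58 = 12.26%.
Headline unemployment rate = 8.16 / 119.47 = 6.83%.

Broad underutilization rate ≈ 12.26%; headline unemployment rate ≈ 6.83%.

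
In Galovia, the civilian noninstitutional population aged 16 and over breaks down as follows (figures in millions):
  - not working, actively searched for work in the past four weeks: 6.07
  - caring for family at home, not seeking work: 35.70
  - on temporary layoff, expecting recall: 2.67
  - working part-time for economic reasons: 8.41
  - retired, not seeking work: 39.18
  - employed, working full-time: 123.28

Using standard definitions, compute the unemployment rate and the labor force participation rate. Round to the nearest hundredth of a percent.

Unemployment rate ≈ 6.22%; labor force participation rate ≈ 65.22%.

Employed = 8.41 + 123.28 = 131.69 million (anyone who worked, including part-time for economic reasons, counts as employed).
Unemployed = 6.07 + 2.67 = 8.74 million (jobless and actively searching, or on temporary layoff).
Labor force = 131.69 + 8.74 = 140.43 million.
Not in labor force = 35.70 + 39.18 = 74.88 million (those not working and not actively searching are outside the labor force).
Civilian working-age population = 140.43 + 74.88 = 215.31 million.
Unemployment rate = 8.74 / 140.43 = 6.22%.
Labor force participation rate = 140.43 / 215.31 = 65.22%.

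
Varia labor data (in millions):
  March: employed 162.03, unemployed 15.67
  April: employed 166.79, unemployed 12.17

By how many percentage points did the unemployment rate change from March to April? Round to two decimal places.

March: labor force = 162.03 + 15.67 = 177.70; u = 15.67/177.70 = 8.82%.
April: labor force = 166.79 + 12.17 = 178.96; u = 12.17/178.96 = 6.80%.
Change = 6.80% − 8.82% = −2.02 pp.

The unemployment rate changed by −2.02 percentage points.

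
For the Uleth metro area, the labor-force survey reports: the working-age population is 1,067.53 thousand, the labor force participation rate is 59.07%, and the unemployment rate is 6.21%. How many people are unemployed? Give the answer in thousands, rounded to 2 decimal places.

About 39.16 thousand are unemployed.

Labor force = 0.5907 × 1,067.53 = 630.59 thousand.
Unemployed = 0.0621 × 630.59 ≈ 39.16 thousand.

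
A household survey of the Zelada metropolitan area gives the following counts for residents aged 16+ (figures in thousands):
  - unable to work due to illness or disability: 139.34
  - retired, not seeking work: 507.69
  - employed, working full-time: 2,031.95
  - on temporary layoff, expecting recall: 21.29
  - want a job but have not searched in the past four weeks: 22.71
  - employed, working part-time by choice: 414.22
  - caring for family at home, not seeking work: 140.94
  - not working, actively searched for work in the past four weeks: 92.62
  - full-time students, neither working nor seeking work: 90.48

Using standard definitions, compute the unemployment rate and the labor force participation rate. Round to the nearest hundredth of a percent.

Employed = 2,031.95 + 414.22 = 2,446.17 thousand.
Unemployed = 21.29 + 92.62 = 113.91 thousand (jobless and actively searching, or on temporary layoff).
Labor force = 2,446.17 + 113.91 = 2,560.08 thousand.
Not in labor force = 139.34 + 507.69 + 22.71 + 140.94 + 90.48 = 901.16 thousand (those not working and not actively searching are outside the labor force — including those who want a job but have given up searching).
Civilian working-age population = 2,560.08 + 901.16 = 3,461.24 thousand.
Unemployment rate = 113.91 / 2,560.08 = 4.45%.
Labor force participation rate = 2,560.08 / 3,461.24 = 73.96%.

Unemployment rate ≈ 4.45%; labor force participation rate ≈ 73.96%.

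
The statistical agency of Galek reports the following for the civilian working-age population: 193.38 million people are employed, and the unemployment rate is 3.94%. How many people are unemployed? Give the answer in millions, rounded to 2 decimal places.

About 7.93 million are unemployed.

Let U be the number unemployed. The labor force is E + U, and U/(E+U) = 0.0394.
So U = 0.0394 × 193.38 / (1 − 0.0394) = 7.6192 / 0.9606 ≈ 7.93 million.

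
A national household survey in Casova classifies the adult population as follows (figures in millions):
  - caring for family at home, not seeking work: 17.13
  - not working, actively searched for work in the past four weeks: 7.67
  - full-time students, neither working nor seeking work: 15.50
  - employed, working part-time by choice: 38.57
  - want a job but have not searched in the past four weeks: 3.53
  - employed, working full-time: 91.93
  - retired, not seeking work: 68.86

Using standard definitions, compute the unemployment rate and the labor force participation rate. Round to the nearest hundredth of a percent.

Employed = 38.57 + 91.93 = 130.50 million.
Unemployed = 7.67 million.
Labor force = 130.50 + 7.67 = 138.17 million.
Not in labor force = 17.13 + 15.50 + 3.53 + 68.86 = 105.02 million (those not working and not actively searching are outside the labor force — including those who want a job but have given up searching).
Civilian working-age population = 138.17 + 105.02 = 243.19 million.
Unemployment rate = 7.67 / 138.17 = 5.55%.
Labor force participation rate = 138.17 / 243.19 = 56.82%.

Unemployment rate ≈ 5.55%; labor force participation rate ≈ 56.82%.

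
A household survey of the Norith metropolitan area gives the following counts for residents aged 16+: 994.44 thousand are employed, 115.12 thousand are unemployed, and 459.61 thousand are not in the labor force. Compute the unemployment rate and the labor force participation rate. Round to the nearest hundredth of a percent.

Unemployment rate ≈ 10.38%; labor force participation rate ≈ 70.71%.

Labor force = employed + unemployed = 994.44 + 115.12 = 1,109.56 thousand.
Working-age population = 1,109.56 + 459.61 = 1,569.17 thousand.
Unemployment rate = 115.12 / 1,109.56 = 10.38%.
Labor force participation rate = 1,109.56 / 1,569.17 = 70.71%.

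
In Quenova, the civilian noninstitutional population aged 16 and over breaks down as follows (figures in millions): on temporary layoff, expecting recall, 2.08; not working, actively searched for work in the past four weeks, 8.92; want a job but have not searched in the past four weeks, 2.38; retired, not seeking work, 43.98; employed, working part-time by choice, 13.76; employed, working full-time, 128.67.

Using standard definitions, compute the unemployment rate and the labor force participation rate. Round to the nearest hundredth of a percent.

Employed = 13.76 + 128.67 = 142.43 million.
Unemployed = 2.08 + 8.92 = 11.00 million (jobless and actively searching, or on temporary layoff).
Labor force = 142.43 + 11.00 = 153.43 million.
Not in labor force = 2.38 + 43.98 = 46.36 million (those not working and not actively searching are outside the labor force — including those who want a job but have given up searching).
Civilian working-age population = 153.43 + 46.36 = 199.79 million.
Unemployment rate = 11.00 / 153.43 = 7.17%.
Labor force participation rate = 153.43 / 199.79 = 76.80%.

Unemployment rate ≈ 7.17%; labor force participation rate ≈ 76.80%.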